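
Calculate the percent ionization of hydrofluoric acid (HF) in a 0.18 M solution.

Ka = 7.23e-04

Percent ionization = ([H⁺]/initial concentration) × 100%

Using Ka equilibrium: x² + Ka×x - Ka×C = 0. Solving: [H⁺] = 1.1052e-02. Percent = (1.1052e-02/0.18) × 100

Percent ionization = 6.14%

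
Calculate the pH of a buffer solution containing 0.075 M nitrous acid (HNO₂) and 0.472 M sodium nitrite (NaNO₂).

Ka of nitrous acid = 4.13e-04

pKa = -log(4.13e-04) = 3.38. pH = pKa + log([A⁻]/[HA]) = 3.38 + log(0.472/0.075)

pH = 4.18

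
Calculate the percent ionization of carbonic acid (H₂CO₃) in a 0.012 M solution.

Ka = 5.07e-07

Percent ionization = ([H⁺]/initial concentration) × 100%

Using Ka equilibrium: x² + Ka×x - Ka×C = 0. Solving: [H⁺] = 7.7747e-05. Percent = (7.7747e-05/0.012) × 100

Percent ionization = 0.648%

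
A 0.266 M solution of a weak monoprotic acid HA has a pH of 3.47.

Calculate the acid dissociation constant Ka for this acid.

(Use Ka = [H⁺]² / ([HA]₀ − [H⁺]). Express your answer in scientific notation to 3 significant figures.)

[H⁺] = 10^(−pH) = 10^(−3.47) = 3.388e-04 M. For HA ⇌ H⁺ + A⁻, Ka = [H⁺][A⁻]/[HA] = [H⁺]² / ([HA]₀ − [H⁺]) = (3.388e-04)² / (0.266 − 3.388e-04) = 4.32e-07.

K_a = 4.32e-07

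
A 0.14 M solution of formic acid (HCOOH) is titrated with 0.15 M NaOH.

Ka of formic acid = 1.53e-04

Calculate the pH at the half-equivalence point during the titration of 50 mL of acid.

At half-equivalence [HA] = [A⁻], so Henderson-Hasselbalch gives pH = pKa = -log(1.53e-04) = 3.82.

pH = pKa = 3.82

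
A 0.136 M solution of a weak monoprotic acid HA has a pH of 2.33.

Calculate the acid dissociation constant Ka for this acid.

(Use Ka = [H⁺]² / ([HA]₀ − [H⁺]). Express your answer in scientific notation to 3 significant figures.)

[H⁺] = 10^(−pH) = 10^(−2.33) = 4.677e-03 M. For HA ⇌ H⁺ + A⁻, Ka = [H⁺][A⁻]/[HA] = [H⁺]² / ([HA]₀ − [H⁺]) = (4.677e-03)² / (0.136 − 4.677e-03) = 1.67e-04.

K_a = 1.67e-04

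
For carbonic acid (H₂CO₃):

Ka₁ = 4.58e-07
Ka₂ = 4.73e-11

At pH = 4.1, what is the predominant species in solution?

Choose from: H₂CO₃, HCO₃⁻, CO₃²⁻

pKa₁ = 6.34, pKa₂ = 10.33. For a polyprotic acid the predominant species crosses at each pKa: below pKa_n the protonated form dominates, above it the deprotonated form does. At pH = 4.1, the predominant species is H₂CO₃.

H₂CO₃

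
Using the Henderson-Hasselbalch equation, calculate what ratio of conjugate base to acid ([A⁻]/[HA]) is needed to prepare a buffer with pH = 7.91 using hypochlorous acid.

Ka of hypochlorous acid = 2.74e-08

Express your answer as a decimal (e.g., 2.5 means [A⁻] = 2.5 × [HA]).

pKa = -log(2.74e-08) = 7.5622. pH = pKa + log([A⁻]/[HA]), so log([A⁻]/[HA]) = pH − pKa = 7.91 − 7.5622 = 0.3478. [A⁻]/[HA] = 10^(0.3478) = 2.23

[A⁻]/[HA] = 2.23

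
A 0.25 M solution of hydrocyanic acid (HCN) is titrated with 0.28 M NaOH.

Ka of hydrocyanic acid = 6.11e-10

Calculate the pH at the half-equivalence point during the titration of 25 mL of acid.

At half-equivalence [HA] = [A⁻], so Henderson-Hasselbalch gives pH = pKa = -log(6.11e-10) = 9.21.

pH = pKa = 9.21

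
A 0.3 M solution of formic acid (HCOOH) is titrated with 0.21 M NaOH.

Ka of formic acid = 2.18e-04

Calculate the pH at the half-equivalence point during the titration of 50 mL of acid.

At half-equivalence [HA] = [A⁻], so Henderson-Hasselbalch gives pH = pKa = -log(2.18e-04) = 3.66.

pH = pKa = 3.66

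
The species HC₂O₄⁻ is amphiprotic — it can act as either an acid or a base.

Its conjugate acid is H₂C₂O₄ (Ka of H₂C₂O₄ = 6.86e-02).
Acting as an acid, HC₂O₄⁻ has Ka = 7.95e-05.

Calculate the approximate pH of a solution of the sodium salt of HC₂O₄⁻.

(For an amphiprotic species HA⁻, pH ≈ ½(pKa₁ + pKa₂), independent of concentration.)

pKa₁ = -log(6.86e-02) = 1.16; pKa₂ = -log(7.95e-05) = 4.10. For an amphiprotic species, pH ≈ ½(pKa₁ + pKa₂) = ½(1.16 + 4.10) = 2.63.

pH = 2.63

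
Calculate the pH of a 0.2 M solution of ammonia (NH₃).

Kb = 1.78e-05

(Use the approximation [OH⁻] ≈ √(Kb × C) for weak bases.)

[OH⁻] = √(Kb × C) = √(1.78e-05 × 0.2) = 1.8868e-03. pOH = 2.72, pH = 14 - pOH

pH = 11.28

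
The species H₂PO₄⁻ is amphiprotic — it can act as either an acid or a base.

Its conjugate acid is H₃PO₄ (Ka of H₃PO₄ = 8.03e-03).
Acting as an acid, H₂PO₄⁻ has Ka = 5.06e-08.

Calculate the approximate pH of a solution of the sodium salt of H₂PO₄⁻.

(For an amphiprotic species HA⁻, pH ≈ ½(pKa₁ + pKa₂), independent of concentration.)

pKa₁ = -log(8.03e-03) = 2.10; pKa₂ = -log(5.06e-08) = 7.30. For an amphiprotic species, pH ≈ ½(pKa₁ + pKa₂) = ½(2.10 + 7.30) = 4.70.

pH = 4.70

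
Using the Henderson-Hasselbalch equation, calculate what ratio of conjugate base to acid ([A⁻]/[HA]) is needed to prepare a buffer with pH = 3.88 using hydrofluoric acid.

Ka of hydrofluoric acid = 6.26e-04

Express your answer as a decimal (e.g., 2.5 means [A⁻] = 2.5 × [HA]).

pKa = -log(6.26e-04) = 3.2034. pH = pKa + log([A⁻]/[HA]), so log([A⁻]/[HA]) = pH − pKa = 3.88 − 3.2034 = 0.6766. [A⁻]/[HA] = 10^(0.6766) = 4.75

[A⁻]/[HA] = 4.75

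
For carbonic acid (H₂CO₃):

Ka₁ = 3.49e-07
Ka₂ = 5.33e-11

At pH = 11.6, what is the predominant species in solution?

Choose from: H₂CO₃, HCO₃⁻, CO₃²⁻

pKa₁ = 6.46, pKa₂ = 10.27. For a polyprotic acid the predominant species crosses at each pKa: below pKa_n the protonated form dominates, above it the deprotonated form does. At pH = 11.6, the predominant species is CO₃²⁻.

CO₃²⁻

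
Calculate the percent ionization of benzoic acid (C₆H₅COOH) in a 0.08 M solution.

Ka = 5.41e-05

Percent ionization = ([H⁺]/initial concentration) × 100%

Using Ka equilibrium: x² + Ka×x - Ka×C = 0. Solving: [H⁺] = 2.0535e-03. Percent = (2.0535e-03/0.08) × 100

Percent ionization = 2.57%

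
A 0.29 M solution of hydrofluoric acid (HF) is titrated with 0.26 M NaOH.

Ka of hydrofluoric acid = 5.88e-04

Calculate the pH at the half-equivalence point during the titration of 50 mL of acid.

At half-equivalence [HA] = [A⁻], so Henderson-Hasselbalch gives pH = pKa = -log(5.88e-04) = 3.23.

pH = pKa = 3.23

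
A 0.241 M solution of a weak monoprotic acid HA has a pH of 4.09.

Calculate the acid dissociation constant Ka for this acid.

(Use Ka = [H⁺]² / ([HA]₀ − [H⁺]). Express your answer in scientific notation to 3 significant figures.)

[H⁺] = 10^(−pH) = 10^(−4.09) = 8.128e-05 M. For HA ⇌ H⁺ + A⁻, Ka = [H⁺][A⁻]/[HA] = [H⁺]² / ([HA]₀ − [H⁺]) = (8.128e-05)² / (0.241 − 8.128e-05) = 2.74e-08.

K_a = 2.74e-08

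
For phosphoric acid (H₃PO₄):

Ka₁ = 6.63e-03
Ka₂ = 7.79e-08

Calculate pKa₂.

pKa₂ = -log(Ka₂) = -log(7.79e-08) = 7.11.

pK_{a2} = 7.11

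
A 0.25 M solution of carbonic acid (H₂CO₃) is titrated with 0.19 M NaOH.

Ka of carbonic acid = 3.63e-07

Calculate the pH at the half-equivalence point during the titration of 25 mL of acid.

At half-equivalence [HA] = [A⁻], so Henderson-Hasselbalch gives pH = pKa = -log(3.63e-07) = 6.44.

pH = pKa = 6.44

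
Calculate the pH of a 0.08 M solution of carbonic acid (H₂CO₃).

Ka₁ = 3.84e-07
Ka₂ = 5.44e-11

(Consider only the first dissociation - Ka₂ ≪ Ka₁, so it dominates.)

First dissociation dominates. From Ka₁ = [H⁺][HA⁻]/[H₂A], x² + Ka₁·x − Ka₁·C = 0 with C = 0.08 M and Ka₁ = 3.84e-07. Solving: [H⁺] = (−Ka₁ + √(Ka₁² + 4·Ka₁·C)) / 2 = 1.7508e-04 M. pH = -log(1.7508e-04) = 3.76.

pH = 3.76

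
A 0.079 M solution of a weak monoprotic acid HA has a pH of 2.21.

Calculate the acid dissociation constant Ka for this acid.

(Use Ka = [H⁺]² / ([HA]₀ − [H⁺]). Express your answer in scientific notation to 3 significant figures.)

[H⁺] = 10^(−pH) = 10^(−2.21) = 6.166e-03 M. For HA ⇌ H⁺ + A⁻, Ka = [H⁺][A⁻]/[HA] = [H⁺]² / ([HA]₀ − [H⁺]) = (6.166e-03)² / (0.079 − 6.166e-03) = 5.22e-04.

K_a = 5.22e-04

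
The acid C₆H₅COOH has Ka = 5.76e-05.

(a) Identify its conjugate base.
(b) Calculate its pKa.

(a) The conjugate base is formed by removing one H⁺ from C₆H₅COOH, giving C₆H₅COO⁻. (b) pKa = -log(Ka) = -log(5.76e-05) = 4.24.

Conjugate base: C₆H₅COO⁻; pK_a = 4.24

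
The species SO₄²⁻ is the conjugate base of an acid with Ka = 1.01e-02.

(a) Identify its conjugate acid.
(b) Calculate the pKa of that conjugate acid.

(a) The conjugate acid is formed by adding one H⁺ to SO₄²⁻, giving HSO₄⁻. (b) pKa = -log(Ka) = -log(1.01e-02) = 2.00.

Conjugate acid: HSO₄⁻; pK_a = 2.00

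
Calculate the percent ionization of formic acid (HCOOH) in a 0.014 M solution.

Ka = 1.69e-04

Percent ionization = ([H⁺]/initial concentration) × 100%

Using Ka equilibrium: x² + Ka×x - Ka×C = 0. Solving: [H⁺] = 1.4560e-03. Percent = (1.4560e-03/0.014) × 100

Percent ionization = 10.4%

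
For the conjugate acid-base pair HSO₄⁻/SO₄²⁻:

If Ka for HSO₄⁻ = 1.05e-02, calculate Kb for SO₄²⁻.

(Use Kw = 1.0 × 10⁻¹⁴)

For a conjugate pair Ka × Kb = Kw, so Kb = Kw/Ka = 1.0 × 10⁻¹⁴ / 1.05e-02 = 9.52e-13.

K_b = 9.52e-13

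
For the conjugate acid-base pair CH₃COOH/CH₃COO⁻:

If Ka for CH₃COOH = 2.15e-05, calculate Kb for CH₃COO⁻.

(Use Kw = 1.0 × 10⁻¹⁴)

For a conjugate pair Ka × Kb = Kw, so Kb = Kw/Ka = 1.0 × 10⁻¹⁴ / 2.15e-05 = 4.65e-10.

K_b = 4.65e-10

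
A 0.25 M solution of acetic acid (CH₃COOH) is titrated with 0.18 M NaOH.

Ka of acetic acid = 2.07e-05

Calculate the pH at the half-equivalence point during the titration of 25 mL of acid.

At half-equivalence [HA] = [A⁻], so Henderson-Hasselbalch gives pH = pKa = -log(2.07e-05) = 4.68.

pH = pKa = 4.68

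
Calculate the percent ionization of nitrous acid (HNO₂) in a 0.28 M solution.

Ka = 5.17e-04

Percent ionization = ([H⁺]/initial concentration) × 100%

Using Ka equilibrium: x² + Ka×x - Ka×C = 0. Solving: [H⁺] = 1.1776e-02. Percent = (1.1776e-02/0.28) × 100

Percent ionization = 4.21%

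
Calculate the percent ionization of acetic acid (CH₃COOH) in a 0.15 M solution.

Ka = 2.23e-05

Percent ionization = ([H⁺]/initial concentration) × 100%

Using Ka equilibrium: x² + Ka×x - Ka×C = 0. Solving: [H⁺] = 1.8178e-03. Percent = (1.8178e-03/0.15) × 100

Percent ionization = 1.21%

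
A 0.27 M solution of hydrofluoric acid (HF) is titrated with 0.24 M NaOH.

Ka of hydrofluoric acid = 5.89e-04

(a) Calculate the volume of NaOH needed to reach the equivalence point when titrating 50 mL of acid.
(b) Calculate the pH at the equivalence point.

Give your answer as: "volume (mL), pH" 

moles acid = 0.27 × 50/1000 = 0.0135 mol; V_base = moles/0.24 × 1000 = 56.2 mL. At equivalence only the conjugate base is present: [A⁻] = 0.0135/0.106 = 1.2706e-01 M. Kb = Kw/Ka = 1.70e-11; [OH⁻] = √(Kb × [A⁻]) = 1.4687e-06; pOH = 5.83; pH = 14 - pOH = 8.17.

V = 56.2 mL, pH = 8.17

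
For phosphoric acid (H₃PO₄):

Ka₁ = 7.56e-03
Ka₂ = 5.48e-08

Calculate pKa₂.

pKa₂ = -log(Ka₂) = -log(5.48e-08) = 7.26.

pK_{a2} = 7.26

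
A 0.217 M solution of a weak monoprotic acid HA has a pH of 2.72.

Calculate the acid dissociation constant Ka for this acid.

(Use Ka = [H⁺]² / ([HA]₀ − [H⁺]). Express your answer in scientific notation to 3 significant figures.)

[H⁺] = 10^(−pH) = 10^(−2.72) = 1.905e-03 M. For HA ⇌ H⁺ + A⁻, Ka = [H⁺][A⁻]/[HA] = [H⁺]² / ([HA]₀ − [H⁺]) = (1.905e-03)² / (0.217 − 1.905e-03) = 1.69e-05.

K_a = 1.69e-05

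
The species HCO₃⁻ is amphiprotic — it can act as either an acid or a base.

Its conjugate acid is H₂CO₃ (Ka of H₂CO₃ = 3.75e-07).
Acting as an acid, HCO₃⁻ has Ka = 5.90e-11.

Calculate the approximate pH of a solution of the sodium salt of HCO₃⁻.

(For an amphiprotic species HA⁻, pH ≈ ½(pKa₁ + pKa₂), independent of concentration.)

pKa₁ = -log(3.75e-07) = 6.43; pKa₂ = -log(5.90e-11) = 10.23. For an amphiprotic species, pH ≈ ½(pKa₁ + pKa₂) = ½(6.43 + 10.23) = 8.33.

pH = 8.33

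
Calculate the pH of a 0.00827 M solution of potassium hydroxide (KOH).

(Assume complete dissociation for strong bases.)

[OH⁻] = 0.00827 M for strong base. pOH = -log[OH⁻] = 2.08, pH = 14 - pOH

pH = 11.92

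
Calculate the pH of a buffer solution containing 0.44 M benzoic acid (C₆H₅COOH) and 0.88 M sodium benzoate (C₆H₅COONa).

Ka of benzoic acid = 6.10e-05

pKa = -log(6.10e-05) = 4.21. pH = pKa + log([A⁻]/[HA]) = 4.21 + log(0.88/0.44)

pH = 4.52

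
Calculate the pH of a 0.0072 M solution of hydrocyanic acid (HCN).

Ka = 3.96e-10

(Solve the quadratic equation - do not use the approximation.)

x² + Ka×x - Ka×C = 0. Using quadratic formula: [H⁺] = 1.6884e-06

pH = 5.77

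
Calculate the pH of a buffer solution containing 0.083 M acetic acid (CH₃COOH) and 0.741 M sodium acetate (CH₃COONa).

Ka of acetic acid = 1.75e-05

pKa = -log(1.75e-05) = 4.76. pH = pKa + log([A⁻]/[HA]) = 4.76 + log(0.741/0.083)

pH = 5.71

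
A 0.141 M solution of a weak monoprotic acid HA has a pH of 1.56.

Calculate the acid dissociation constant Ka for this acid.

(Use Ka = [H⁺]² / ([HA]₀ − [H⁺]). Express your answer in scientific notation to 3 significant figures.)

[H⁺] = 10^(−pH) = 10^(−1.56) = 2.754e-02 M. For HA ⇌ H⁺ + A⁻, Ka = [H⁺][A⁻]/[HA] = [H⁺]² / ([HA]₀ − [H⁺]) = (2.754e-02)² / (0.141 − 2.754e-02) = 6.69e-03.

K_a = 6.69e-03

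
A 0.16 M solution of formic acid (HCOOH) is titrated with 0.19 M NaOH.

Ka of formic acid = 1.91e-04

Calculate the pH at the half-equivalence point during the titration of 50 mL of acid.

At half-equivalence [HA] = [A⁻], so Henderson-Hasselbalch gives pH = pKa = -log(1.91e-04) = 3.72.

pH = pKa = 3.72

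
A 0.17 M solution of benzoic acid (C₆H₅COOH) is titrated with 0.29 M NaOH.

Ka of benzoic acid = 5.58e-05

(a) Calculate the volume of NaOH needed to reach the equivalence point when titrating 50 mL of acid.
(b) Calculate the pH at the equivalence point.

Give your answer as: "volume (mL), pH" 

moles acid = 0.17 × 50/1000 = 0.0085 mol; V_base = moles/0.29 × 1000 = 29.3 mL. At equivalence only the conjugate base is present: [A⁻] = 0.0085/0.079 = 1.0717e-01 M. Kb = Kw/Ka = 1.79e-10; [OH⁻] = √(Kb × [A⁻]) = 4.3826e-06; pOH = 5.36; pH = 14 - pOH = 8.64.

V = 29.3 mL, pH = 8.64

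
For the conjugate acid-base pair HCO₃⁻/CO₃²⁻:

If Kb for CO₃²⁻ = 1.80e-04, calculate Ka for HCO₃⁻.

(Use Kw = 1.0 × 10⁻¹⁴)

For a conjugate pair Ka × Kb = Kw, so Ka = Kw/Kb = 1.0 × 10⁻¹⁴ / 1.80e-04 = 5.56e-11.

K_a = 5.56e-11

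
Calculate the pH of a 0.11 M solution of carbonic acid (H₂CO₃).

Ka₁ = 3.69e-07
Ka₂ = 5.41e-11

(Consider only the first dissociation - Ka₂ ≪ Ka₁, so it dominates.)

First dissociation dominates. From Ka₁ = [H⁺][HA⁻]/[H₂A], x² + Ka₁·x − Ka₁·C = 0 with C = 0.11 M and Ka₁ = 3.69e-07. Solving: [H⁺] = (−Ka₁ + √(Ka₁² + 4·Ka₁·C)) / 2 = 2.0129e-04 M. pH = -log(2.0129e-04) = 3.70.

pH = 3.70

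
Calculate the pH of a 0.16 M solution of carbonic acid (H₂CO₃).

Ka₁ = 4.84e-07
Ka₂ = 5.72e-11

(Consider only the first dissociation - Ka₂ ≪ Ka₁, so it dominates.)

First dissociation dominates. From Ka₁ = [H⁺][HA⁻]/[H₂A], x² + Ka₁·x − Ka₁·C = 0 with C = 0.16 M and Ka₁ = 4.84e-07. Solving: [H⁺] = (−Ka₁ + √(Ka₁² + 4·Ka₁·C)) / 2 = 2.7804e-04 M. pH = -log(2.7804e-04) = 3.56.

pH = 3.56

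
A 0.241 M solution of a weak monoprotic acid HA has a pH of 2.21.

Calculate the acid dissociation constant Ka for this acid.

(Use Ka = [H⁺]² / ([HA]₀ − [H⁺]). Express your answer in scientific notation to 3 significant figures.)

[H⁺] = 10^(−pH) = 10^(−2.21) = 6.166e-03 M. For HA ⇌ H⁺ + A⁻, Ka = [H⁺][A⁻]/[HA] = [H⁺]² / ([HA]₀ − [H⁺]) = (6.166e-03)² / (0.241 − 6.166e-03) = 1.62e-04.

K_a = 1.62e-04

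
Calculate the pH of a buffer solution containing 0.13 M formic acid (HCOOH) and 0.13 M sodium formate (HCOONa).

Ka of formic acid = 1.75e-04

pKa = -log(1.75e-04) = 3.76. pH = pKa + log([A⁻]/[HA]) = 3.76 + log(0.13/0.13)

pH = 3.76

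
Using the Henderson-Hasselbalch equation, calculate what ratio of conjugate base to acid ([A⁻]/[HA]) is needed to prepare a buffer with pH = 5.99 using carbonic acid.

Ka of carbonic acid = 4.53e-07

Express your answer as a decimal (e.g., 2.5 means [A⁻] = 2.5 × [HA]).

pKa = -log(4.53e-07) = 6.3439. pH = pKa + log([A⁻]/[HA]), so log([A⁻]/[HA]) = pH − pKa = 5.99 − 6.3439 = -0.3539. [A⁻]/[HA] = 10^(-0.3539) = 0.443

[A⁻]/[HA] = 0.443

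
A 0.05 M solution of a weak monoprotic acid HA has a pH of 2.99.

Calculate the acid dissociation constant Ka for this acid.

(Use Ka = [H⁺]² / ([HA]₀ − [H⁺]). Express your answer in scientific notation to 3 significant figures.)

[H⁺] = 10^(−pH) = 10^(−2.99) = 1.023e-03 M. For HA ⇌ H⁺ + A⁻, Ka = [H⁺][A⁻]/[HA] = [H⁺]² / ([HA]₀ − [H⁺]) = (1.023e-03)² / (0.05 − 1.023e-03) = 2.14e-05.

K_a = 2.14e-05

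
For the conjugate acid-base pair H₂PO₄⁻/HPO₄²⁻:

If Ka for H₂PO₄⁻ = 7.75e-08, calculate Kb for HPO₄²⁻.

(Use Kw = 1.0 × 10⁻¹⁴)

For a conjugate pair Ka × Kb = Kw, so Kb = Kw/Ka = 1.0 × 10⁻¹⁴ / 7.75e-08 = 1.29e-07.

K_b = 1.29e-07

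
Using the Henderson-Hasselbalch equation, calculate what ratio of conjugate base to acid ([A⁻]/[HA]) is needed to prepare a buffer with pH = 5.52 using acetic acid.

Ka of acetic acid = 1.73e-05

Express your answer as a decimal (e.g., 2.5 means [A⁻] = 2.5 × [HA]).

pKa = -log(1.73e-05) = 4.7620. pH = pKa + log([A⁻]/[HA]), so log([A⁻]/[HA]) = pH − pKa = 5.52 − 4.7620 = 0.7580. [A⁻]/[HA] = 10^(0.7580) = 5.73

[A⁻]/[HA] = 5.73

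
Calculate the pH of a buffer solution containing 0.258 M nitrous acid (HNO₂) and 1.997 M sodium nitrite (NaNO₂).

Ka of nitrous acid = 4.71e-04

pKa = -log(4.71e-04) = 3.33. pH = pKa + log([A⁻]/[HA]) = 3.33 + log(1.997/0.258)

pH = 4.22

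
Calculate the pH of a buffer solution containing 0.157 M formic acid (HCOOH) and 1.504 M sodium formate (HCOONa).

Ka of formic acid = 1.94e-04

pKa = -log(1.94e-04) = 3.71. pH = pKa + log([A⁻]/[HA]) = 3.71 + log(1.504/0.157)

pH = 4.69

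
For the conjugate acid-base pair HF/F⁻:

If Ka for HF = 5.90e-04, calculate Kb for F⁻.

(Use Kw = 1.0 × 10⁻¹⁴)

For a conjugate pair Ka × Kb = Kw, so Kb = Kw/Ka = 1.0 × 10⁻¹⁴ / 5.90e-04 = 1.69e-11.

K_b = 1.69e-11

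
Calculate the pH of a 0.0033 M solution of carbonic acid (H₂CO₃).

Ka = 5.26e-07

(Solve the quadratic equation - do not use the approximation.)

x² + Ka×x - Ka×C = 0. Using quadratic formula: [H⁺] = 4.1401e-05

pH = 4.38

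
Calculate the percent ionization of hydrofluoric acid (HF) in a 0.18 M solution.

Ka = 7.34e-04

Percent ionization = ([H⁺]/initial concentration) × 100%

Using Ka equilibrium: x² + Ka×x - Ka×C = 0. Solving: [H⁺] = 1.1133e-02. Percent = (1.1133e-02/0.18) × 100

Percent ionization = 6.19%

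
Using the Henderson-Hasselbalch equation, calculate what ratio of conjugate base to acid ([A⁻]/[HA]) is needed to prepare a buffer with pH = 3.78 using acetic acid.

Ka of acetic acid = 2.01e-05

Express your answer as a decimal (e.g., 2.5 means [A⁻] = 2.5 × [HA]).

pKa = -log(2.01e-05) = 4.6968. pH = pKa + log([A⁻]/[HA]), so log([A⁻]/[HA]) = pH − pKa = 3.78 − 4.6968 = -0.9168. [A⁻]/[HA] = 10^(-0.9168) = 0.121

[A⁻]/[HA] = 0.121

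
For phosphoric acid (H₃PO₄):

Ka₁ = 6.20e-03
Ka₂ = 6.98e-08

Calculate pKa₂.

pKa₂ = -log(Ka₂) = -log(6.98e-08) = 7.16.

pK_{a2} = 7.16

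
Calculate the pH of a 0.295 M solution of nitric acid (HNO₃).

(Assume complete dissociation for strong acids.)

[H⁺] = 0.295 M for strong acid. pH = -log[H⁺] = -log(0.295)

pH = 0.53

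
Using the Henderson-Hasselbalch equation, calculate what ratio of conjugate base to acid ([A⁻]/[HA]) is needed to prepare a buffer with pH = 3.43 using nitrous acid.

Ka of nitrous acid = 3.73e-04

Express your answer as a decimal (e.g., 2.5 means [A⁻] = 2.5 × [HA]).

pKa = -log(3.73e-04) = 3.4283. pH = pKa + log([A⁻]/[HA]), so log([A⁻]/[HA]) = pH − pKa = 3.43 − 3.4283 = 0.0017. [A⁻]/[HA] = 10^(0.0017) = 1.00

[A⁻]/[HA] = 1.00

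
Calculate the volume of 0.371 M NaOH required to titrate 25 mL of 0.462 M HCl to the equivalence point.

At equivalence: moles acid = moles base. moles HCl = 0.462 × 25/1000 = 0.01155 mol. V_base = moles / 0.371 × 1000 = 31.1 mL.

V_{base} = 31.1 mL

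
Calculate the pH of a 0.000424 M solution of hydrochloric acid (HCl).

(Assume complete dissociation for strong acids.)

[H⁺] = 0.000424 M for strong acid. pH = -log[H⁺] = -log(0.000424)

pH = 3.37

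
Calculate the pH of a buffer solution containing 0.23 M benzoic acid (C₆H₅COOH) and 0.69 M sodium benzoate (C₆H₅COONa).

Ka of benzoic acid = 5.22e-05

pKa = -log(5.22e-05) = 4.28. pH = pKa + log([A⁻]/[HA]) = 4.28 + log(0.69/0.23)

pH = 4.76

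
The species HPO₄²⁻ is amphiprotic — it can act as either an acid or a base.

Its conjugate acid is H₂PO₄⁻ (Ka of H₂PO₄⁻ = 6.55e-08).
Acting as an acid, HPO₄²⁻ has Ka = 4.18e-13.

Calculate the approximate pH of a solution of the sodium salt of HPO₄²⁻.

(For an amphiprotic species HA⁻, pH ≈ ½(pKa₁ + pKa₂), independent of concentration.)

pKa₁ = -log(6.55e-08) = 7.18; pKa₂ = -log(4.18e-13) = 12.38. For an amphiprotic species, pH ≈ ½(pKa₁ + pKa₂) = ½(7.18 + 12.38) = 9.78.

pH = 9.78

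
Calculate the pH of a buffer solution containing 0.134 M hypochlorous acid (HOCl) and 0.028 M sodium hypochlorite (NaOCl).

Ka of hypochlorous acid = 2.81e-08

pKa = -log(2.81e-08) = 7.55. pH = pKa + log([A⁻]/[HA]) = 7.55 + log(0.028/0.134)

pH = 6.87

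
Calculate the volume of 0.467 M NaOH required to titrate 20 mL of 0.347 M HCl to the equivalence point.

At equivalence: moles acid = moles base. moles HCl = 0.347 × 20/1000 = 0.00694 mol. V_base = moles / 0.467 × 1000 = 14.9 mL.

V_{base} = 14.9 mL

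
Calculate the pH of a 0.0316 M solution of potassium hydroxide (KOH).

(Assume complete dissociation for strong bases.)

[OH⁻] = 0.0316 M for strong base. pOH = -log[OH⁻] = 1.50, pH = 14 - pOH

pH = 12.50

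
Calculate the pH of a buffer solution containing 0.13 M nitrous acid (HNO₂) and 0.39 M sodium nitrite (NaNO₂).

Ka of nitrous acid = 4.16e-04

pKa = -log(4.16e-04) = 3.38. pH = pKa + log([A⁻]/[HA]) = 3.38 + log(0.39/0.13)

pH = 3.86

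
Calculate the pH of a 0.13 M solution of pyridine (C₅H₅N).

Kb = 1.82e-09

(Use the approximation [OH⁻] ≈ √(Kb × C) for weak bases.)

[OH⁻] = √(Kb × C) = √(1.82e-09 × 0.13) = 1.5382e-05. pOH = 4.81, pH = 14 - pOH

pH = 9.19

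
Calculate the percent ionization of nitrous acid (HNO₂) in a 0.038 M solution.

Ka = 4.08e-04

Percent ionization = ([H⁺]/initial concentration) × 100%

Using Ka equilibrium: x² + Ka×x - Ka×C = 0. Solving: [H⁺] = 3.7388e-03. Percent = (3.7388e-03/0.038) × 100

Percent ionization = 9.84%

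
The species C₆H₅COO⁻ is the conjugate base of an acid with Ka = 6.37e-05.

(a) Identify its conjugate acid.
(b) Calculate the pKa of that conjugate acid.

(a) The conjugate acid is formed by adding one H⁺ to C₆H₅COO⁻, giving C₆H₅COOH. (b) pKa = -log(Ka) = -log(6.37e-05) = 4.20.

Conjugate acid: C₆H₅COOH; pK_a = 4.20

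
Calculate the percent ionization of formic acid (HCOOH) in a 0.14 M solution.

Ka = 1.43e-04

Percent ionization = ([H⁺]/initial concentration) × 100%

Using Ka equilibrium: x² + Ka×x - Ka×C = 0. Solving: [H⁺] = 4.4034e-03. Percent = (4.4034e-03/0.14) × 100

Percent ionization = 3.15%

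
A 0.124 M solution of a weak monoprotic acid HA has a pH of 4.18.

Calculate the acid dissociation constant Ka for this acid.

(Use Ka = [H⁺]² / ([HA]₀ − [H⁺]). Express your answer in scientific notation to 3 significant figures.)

[H⁺] = 10^(−pH) = 10^(−4.18) = 6.607e-05 M. For HA ⇌ H⁺ + A⁻, Ka = [H⁺][A⁻]/[HA] = [H⁺]² / ([HA]₀ − [H⁺]) = (6.607e-05)² / (0.124 − 6.607e-05) = 3.52e-08.

K_a = 3.52e-08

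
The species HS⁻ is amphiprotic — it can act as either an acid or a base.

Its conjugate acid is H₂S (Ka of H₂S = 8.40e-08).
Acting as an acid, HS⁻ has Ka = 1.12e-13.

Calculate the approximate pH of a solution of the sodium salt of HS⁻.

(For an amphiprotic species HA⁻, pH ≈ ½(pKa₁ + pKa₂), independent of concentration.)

pKa₁ = -log(8.40e-08) = 7.08; pKa₂ = -log(1.12e-13) = 12.95. For an amphiprotic species, pH ≈ ½(pKa₁ + pKa₂) = ½(7.08 + 12.95) = 10.01.

pH = 10.01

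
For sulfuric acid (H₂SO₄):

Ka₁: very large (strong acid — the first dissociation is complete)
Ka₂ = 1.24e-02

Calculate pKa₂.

pKa₂ = -log(Ka₂) = -log(1.24e-02) = 1.91.

pK_{a2} = 1.91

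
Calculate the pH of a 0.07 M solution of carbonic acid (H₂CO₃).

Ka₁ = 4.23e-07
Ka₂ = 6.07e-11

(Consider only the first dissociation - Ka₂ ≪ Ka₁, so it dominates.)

First dissociation dominates. From Ka₁ = [H⁺][HA⁻]/[H₂A], x² + Ka₁·x − Ka₁·C = 0 with C = 0.07 M and Ka₁ = 4.23e-07. Solving: [H⁺] = (−Ka₁ + √(Ka₁² + 4·Ka₁·C)) / 2 = 1.7186e-04 M. pH = -log(1.7186e-04) = 3.76.

pH = 3.76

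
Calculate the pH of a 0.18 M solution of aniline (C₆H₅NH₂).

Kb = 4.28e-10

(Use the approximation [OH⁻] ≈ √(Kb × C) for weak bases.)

[OH⁻] = √(Kb × C) = √(4.28e-10 × 0.18) = 8.7772e-06. pOH = 5.06, pH = 14 - pOH

pH = 8.94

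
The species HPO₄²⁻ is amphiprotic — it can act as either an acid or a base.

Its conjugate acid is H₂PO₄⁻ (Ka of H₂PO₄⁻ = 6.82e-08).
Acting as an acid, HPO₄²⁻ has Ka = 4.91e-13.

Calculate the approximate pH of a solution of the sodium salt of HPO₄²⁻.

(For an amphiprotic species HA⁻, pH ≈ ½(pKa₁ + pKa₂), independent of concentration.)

pKa₁ = -log(6.82e-08) = 7.17; pKa₂ = -log(4.91e-13) = 12.31. For an amphiprotic species, pH ≈ ½(pKa₁ + pKa₂) = ½(7.17 + 12.31) = 9.74.

pH = 9.74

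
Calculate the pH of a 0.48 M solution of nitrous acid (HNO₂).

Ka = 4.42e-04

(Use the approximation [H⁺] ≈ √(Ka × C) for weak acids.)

[H⁺] = √(Ka × C) = √(4.42e-04 × 0.48) = 1.4566e-02. pH = -log(1.4566e-02)

pH = 1.84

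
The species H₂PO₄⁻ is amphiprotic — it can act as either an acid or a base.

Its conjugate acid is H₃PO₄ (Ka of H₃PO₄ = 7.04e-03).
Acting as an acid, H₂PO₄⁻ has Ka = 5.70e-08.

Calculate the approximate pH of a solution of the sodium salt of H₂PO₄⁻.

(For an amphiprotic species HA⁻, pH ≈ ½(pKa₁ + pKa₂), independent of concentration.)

pKa₁ = -log(7.04e-03) = 2.15; pKa₂ = -log(5.70e-08) = 7.24. For an amphiprotic species, pH ≈ ½(pKa₁ + pKa₂) = ½(2.15 + 7.24) = 4.70.

pH = 4.70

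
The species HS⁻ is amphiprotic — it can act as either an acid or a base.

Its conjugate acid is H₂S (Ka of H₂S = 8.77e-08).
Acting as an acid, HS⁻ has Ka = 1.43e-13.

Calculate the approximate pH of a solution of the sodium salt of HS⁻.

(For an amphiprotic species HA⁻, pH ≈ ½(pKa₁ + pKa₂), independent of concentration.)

pKa₁ = -log(8.77e-08) = 7.06; pKa₂ = -log(1.43e-13) = 12.84. For an amphiprotic species, pH ≈ ½(pKa₁ + pKa₂) = ½(7.06 + 12.84) = 9.95.

pH = 9.95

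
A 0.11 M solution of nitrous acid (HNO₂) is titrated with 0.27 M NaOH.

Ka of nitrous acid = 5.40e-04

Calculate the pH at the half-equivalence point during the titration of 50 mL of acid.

At half-equivalence [HA] = [A⁻], so Henderson-Hasselbalch gives pH = pKa = -log(5.40e-04) = 3.27.

pH = pKa = 3.27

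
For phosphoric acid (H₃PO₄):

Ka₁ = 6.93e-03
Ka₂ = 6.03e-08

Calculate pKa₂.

pKa₂ = -log(Ka₂) = -log(6.03e-08) = 7.22.

pK_{a2} = 7.22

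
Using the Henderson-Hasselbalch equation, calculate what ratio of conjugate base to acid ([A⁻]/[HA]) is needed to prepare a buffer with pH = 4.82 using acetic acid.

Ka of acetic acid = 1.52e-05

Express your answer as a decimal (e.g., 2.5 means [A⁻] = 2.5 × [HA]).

pKa = -log(1.52e-05) = 4.8182. pH = pKa + log([A⁻]/[HA]), so log([A⁻]/[HA]) = pH − pKa = 4.82 − 4.8182 = 0.0018. [A⁻]/[HA] = 10^(0.0018) = 1.00

[A⁻]/[HA] = 1.00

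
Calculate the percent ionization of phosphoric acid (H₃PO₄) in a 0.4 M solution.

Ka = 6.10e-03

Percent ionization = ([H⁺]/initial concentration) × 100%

Using Ka equilibrium: x² + Ka×x - Ka×C = 0. Solving: [H⁺] = 4.6440e-02. Percent = (4.6440e-02/0.4) × 100

Percent ionization = 11.6%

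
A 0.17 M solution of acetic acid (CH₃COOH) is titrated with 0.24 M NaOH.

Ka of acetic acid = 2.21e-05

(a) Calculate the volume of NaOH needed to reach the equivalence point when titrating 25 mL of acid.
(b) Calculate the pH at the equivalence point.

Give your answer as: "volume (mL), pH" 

moles acid = 0.17 × 25/1000 = 0.00425 mol; V_base = moles/0.24 × 1000 = 17.7 mL. At equivalence only the conjugate base is present: [A⁻] = 0.00425/0.043 = 9.9512e-02 M. Kb = Kw/Ka = 4.52e-10; [OH⁻] = √(Kb × [A⁻]) = 6.7103e-06; pOH = 5.17; pH = 14 - pOH = 8.83.

V = 17.7 mL, pH = 8.83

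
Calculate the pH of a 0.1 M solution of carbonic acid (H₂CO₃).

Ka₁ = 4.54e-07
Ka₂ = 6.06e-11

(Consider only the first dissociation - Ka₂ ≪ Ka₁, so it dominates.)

First dissociation dominates. From Ka₁ = [H⁺][HA⁻]/[H₂A], x² + Ka₁·x − Ka₁·C = 0 with C = 0.1 M and Ka₁ = 4.54e-07. Solving: [H⁺] = (−Ka₁ + √(Ka₁² + 4·Ka₁·C)) / 2 = 2.1285e-04 M. pH = -log(2.1285e-04) = 3.67.

pH = 3.67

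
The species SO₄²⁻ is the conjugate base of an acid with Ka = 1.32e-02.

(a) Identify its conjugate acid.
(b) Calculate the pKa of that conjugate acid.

(a) The conjugate acid is formed by adding one H⁺ to SO₄²⁻, giving HSO₄⁻. (b) pKa = -log(Ka) = -log(1.32e-02) = 1.88.

Conjugate acid: HSO₄⁻; pK_a = 1.88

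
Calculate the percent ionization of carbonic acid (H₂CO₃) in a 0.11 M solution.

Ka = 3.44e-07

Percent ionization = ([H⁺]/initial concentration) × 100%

Using Ka equilibrium: x² + Ka×x - Ka×C = 0. Solving: [H⁺] = 1.9435e-04. Percent = (1.9435e-04/0.11) × 100

Percent ionization = 0.177%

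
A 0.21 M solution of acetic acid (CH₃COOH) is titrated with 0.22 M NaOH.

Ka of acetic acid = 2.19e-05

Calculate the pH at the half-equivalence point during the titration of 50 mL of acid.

At half-equivalence [HA] = [A⁻], so Henderson-Hasselbalch gives pH = pKa = -log(2.19e-05) = 4.66.

pH = pKa = 4.66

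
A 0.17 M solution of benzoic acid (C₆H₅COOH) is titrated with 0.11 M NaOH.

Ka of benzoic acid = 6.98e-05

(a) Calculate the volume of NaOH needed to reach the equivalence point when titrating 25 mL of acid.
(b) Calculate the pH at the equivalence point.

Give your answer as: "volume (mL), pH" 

moles acid = 0.17 × 25/1000 = 0.00425 mol; V_base = moles/0.11 × 1000 = 38.6 mL. At equivalence only the conjugate base is present: [A⁻] = 0.00425/0.064 = 6.6786e-02 M. Kb = Kw/Ka = 1.43e-10; [OH⁻] = √(Kb × [A⁻]) = 3.0932e-06; pOH = 5.51; pH = 14 - pOH = 8.49.

V = 38.6 mL, pH = 8.49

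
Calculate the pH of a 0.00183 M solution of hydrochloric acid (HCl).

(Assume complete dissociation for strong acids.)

[H⁺] = 0.00183 M for strong acid. pH = -log[H⁺] = -log(0.00183)

pH = 2.74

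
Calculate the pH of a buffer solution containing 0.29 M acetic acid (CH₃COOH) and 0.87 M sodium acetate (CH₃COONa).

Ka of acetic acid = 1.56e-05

pKa = -log(1.56e-05) = 4.81. pH = pKa + log([A⁻]/[HA]) = 4.81 + log(0.87/0.29)

pH = 5.28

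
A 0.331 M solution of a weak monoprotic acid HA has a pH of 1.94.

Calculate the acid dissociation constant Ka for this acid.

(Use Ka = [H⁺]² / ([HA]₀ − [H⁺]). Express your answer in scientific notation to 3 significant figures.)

[H⁺] = 10^(−pH) = 10^(−1.94) = 1.148e-02 M. For HA ⇌ H⁺ + A⁻, Ka = [H⁺][A⁻]/[HA] = [H⁺]² / ([HA]₀ − [H⁺]) = (1.148e-02)² / (0.331 − 1.148e-02) = 4.13e-04.

K_a = 4.13e-04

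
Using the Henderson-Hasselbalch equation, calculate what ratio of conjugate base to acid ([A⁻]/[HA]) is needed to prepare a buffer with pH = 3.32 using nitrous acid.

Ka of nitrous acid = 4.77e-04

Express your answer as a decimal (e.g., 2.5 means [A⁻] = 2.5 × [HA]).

pKa = -log(4.77e-04) = 3.3215. pH = pKa + log([A⁻]/[HA]), so log([A⁻]/[HA]) = pH − pKa = 3.32 − 3.3215 = -0.0015. [A⁻]/[HA] = 10^(-0.0015) = 0.997

[A⁻]/[HA] = 0.997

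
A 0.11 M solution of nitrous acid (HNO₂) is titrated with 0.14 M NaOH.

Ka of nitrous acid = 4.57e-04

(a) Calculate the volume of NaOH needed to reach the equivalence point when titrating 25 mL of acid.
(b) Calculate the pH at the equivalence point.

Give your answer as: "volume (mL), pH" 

moles acid = 0.11 × 25/1000 = 0.00275 mol; V_base = moles/0.14 × 1000 = 19.6 mL. At equivalence only the conjugate base is present: [A⁻] = 0.00275/0.045 = 6.1600e-02 M. Kb = Kw/Ka = 2.19e-11; [OH⁻] = √(Kb × [A⁻]) = 1.1610e-06; pOH = 5.94; pH = 14 - pOH = 8.06.

V = 19.6 mL, pH = 8.06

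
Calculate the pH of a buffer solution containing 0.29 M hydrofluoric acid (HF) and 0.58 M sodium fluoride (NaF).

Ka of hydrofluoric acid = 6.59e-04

pKa = -log(6.59e-04) = 3.18. pH = pKa + log([A⁻]/[HA]) = 3.18 + log(0.58/0.29)

pH = 3.48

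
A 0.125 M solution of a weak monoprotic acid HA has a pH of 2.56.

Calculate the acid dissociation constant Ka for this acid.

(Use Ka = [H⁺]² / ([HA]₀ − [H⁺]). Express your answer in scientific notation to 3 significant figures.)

[H⁺] = 10^(−pH) = 10^(−2.56) = 2.754e-03 M. For HA ⇌ H⁺ + A⁻, Ka = [H⁺][A⁻]/[HA] = [H⁺]² / ([HA]₀ − [H⁺]) = (2.754e-03)² / (0.125 − 2.754e-03) = 6.21e-05.

K_a = 6.21e-05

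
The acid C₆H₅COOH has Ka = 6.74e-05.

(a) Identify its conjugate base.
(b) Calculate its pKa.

(a) The conjugate base is formed by removing one H⁺ from C₆H₅COOH, giving C₆H₅COO⁻. (b) pKa = -log(Ka) = -log(6.74e-05) = 4.17.

Conjugate base: C₆H₅COO⁻; pK_a = 4.17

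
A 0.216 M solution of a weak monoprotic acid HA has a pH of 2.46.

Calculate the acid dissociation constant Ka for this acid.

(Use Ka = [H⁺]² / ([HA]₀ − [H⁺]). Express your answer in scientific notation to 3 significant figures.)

[H⁺] = 10^(−pH) = 10^(−2.46) = 3.467e-03 M. For HA ⇌ H⁺ + A⁻, Ka = [H⁺][A⁻]/[HA] = [H⁺]² / ([HA]₀ − [H⁺]) = (3.467e-03)² / (0.216 − 3.467e-03) = 5.66e-05.

K_a = 5.66e-05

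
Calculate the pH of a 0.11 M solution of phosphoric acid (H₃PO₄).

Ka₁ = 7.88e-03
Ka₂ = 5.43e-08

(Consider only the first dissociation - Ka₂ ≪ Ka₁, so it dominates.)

First dissociation dominates. From Ka₁ = [H⁺][HA⁻]/[H₂A], x² + Ka₁·x − Ka₁·C = 0 with C = 0.11 M and Ka₁ = 7.88e-03. Solving: [H⁺] = (−Ka₁ + √(Ka₁² + 4·Ka₁·C)) / 2 = 2.5764e-02 M. pH = -log(2.5764e-02) = 1.59.

pH = 1.59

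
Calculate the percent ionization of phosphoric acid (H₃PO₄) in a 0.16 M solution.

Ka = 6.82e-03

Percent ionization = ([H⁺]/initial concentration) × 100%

Using Ka equilibrium: x² + Ka×x - Ka×C = 0. Solving: [H⁺] = 2.9799e-02. Percent = (2.9799e-02/0.16) × 100

Percent ionization = 18.6%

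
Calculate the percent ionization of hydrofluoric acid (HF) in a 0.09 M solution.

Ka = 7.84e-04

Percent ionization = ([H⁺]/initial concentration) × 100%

Using Ka equilibrium: x² + Ka×x - Ka×C = 0. Solving: [H⁺] = 8.0171e-03. Percent = (8.0171e-03/0.09) × 100

Percent ionization = 8.91%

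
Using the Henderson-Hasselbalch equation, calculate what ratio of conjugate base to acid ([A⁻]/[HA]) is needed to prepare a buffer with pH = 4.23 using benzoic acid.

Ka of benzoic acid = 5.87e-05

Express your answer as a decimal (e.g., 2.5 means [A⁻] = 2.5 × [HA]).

pKa = -log(5.87e-05) = 4.2314. pH = pKa + log([A⁻]/[HA]), so log([A⁻]/[HA]) = pH − pKa = 4.23 − 4.2314 = -0.0014. [A⁻]/[HA] = 10^(-0.0014) = 0.997

[A⁻]/[HA] = 0.997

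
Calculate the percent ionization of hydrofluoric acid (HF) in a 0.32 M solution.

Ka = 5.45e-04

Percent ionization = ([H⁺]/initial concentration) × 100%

Using Ka equilibrium: x² + Ka×x - Ka×C = 0. Solving: [H⁺] = 1.2936e-02. Percent = (1.2936e-02/0.32) × 100

Percent ionization = 4.04%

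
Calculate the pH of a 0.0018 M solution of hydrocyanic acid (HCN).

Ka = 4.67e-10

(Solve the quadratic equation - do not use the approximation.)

x² + Ka×x - Ka×C = 0. Using quadratic formula: [H⁺] = 9.1661e-07

pH = 6.04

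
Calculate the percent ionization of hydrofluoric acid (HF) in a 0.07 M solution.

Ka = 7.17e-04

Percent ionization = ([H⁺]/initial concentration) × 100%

Using Ka equilibrium: x² + Ka×x - Ka×C = 0. Solving: [H⁺] = 6.7351e-03. Percent = (6.7351e-03/0.07) × 100

Percent ionization = 9.62%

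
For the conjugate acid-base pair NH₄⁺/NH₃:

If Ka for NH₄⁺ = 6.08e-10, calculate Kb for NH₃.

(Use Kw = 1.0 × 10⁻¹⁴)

For a conjugate pair Ka × Kb = Kw, so Kb = Kw/Ka = 1.0 × 10⁻¹⁴ / 6.08e-10 = 1.64e-05.

K_b = 1.64e-05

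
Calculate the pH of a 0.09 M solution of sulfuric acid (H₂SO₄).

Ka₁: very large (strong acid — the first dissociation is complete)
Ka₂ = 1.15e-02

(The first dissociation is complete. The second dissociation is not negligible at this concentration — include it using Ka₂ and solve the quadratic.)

First dissociation is complete: [H⁺]₀ = [HSO₄⁻]₀ = C = 0.09 M. Second dissociation HSO₄⁻ ⇌ H⁺ + SO₄²⁻: let x = [SO₄²⁻]. Ka₂ = (C + x)·x / (C − x) = 1.15e-02 → x² + (C + Ka₂)·x − Ka₂·C = 0 → x² + 0.10150·x − 1.035e-03 = 0. x = (−0.10150 + √(0.10150² + 4 × 1.035e-03)) / 2 = 9.3380e-03 M. [H⁺] = C + x = 0.09 + 9.3380e-03 = 9.9338e-02 M. pH = -log(9.9338e-02) = 1.00.

pH = 1.00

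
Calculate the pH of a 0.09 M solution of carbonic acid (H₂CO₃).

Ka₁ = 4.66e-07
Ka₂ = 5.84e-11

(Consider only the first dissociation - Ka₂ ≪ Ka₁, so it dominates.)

First dissociation dominates. From Ka₁ = [H⁺][HA⁻]/[H₂A], x² + Ka₁·x − Ka₁·C = 0 with C = 0.09 M and Ka₁ = 4.66e-07. Solving: [H⁺] = (−Ka₁ + √(Ka₁² + 4·Ka₁·C)) / 2 = 2.0456e-04 M. pH = -log(2.0456e-04) = 3.69.

pH = 3.69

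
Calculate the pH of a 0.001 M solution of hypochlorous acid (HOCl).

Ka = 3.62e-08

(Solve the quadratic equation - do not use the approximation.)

x² + Ka×x - Ka×C = 0. Using quadratic formula: [H⁺] = 5.9986e-06

pH = 5.22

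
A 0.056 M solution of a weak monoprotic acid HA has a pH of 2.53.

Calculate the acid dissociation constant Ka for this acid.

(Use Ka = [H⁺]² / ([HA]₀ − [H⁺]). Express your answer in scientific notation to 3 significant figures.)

[H⁺] = 10^(−pH) = 10^(−2.53) = 2.951e-03 M. For HA ⇌ H⁺ + A⁻, Ka = [H⁺][A⁻]/[HA] = [H⁺]² / ([HA]₀ − [H⁺]) = (2.951e-03)² / (0.056 − 2.951e-03) = 1.64e-04.

K_a = 1.64e-04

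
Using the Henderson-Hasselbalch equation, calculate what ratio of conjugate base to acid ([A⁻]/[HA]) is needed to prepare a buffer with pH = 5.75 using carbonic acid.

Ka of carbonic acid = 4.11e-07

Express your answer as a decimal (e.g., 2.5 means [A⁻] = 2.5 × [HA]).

pKa = -log(4.11e-07) = 6.3862. pH = pKa + log([A⁻]/[HA]), so log([A⁻]/[HA]) = pH − pKa = 5.75 − 6.3862 = -0.6362. [A⁻]/[HA] = 10^(-0.6362) = 0.231

[A⁻]/[HA] = 0.231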